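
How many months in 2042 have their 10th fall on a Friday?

Check the 10th of each month of 2042: Jan 10: Fri, Feb 10: Mon, Mar 10: Mon, Apr 10: Thu, May 10: Sat, Jun 10: Tue, Jul 10: Thu, Aug 10: Sun, Sep 10: Wed, Oct 10: Fri, Nov 10: Mon, Dec 10: Wed.
Friday occurs in January, October — 2 months.

2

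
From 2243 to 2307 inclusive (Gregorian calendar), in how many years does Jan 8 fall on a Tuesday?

Track Jan 8's weekday year by year (advancing +1, or +2 across a Feb 29):
  2243: Sun  2244: Mon (+1)  2245: Wed (+2)  2246: Thu (+1)  2247: Fri (+1)
  2248: Sat (+1)  2249: Mon (+2)  2250: Tue (+1) ✓  2251: Wed (+1)  2252: Thu (+1)
  2253: Sat (+2)  2254: Sun (+1)  2255: Mon (+1)  2256: Tue (+1) ✓  … (37 more years) …
  2294: Mon (+1)  2295: Tue (+1) ✓  2296: Wed (+1)  2297: Fri (+2)  2298: Sat (+1)
  2299: Sun (+1)  2300: Mon (+1)  2301: Tue (+1) ✓  2302: Wed (+1)  2303: Thu (+1)
  2304: Fri (+1)  2305: Sun (+2)  2306: Mon (+1)  2307: Tue (+1) ✓
Tuesday years: 2250, 2256, 2261, 2267, 2278, 2284, 2289, 2295, 2301, 2307 — 10 in total.

10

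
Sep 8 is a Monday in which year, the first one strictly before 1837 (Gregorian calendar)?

From one year to the next, a fixed date's weekday advances by 1, or by 2 when a Feb 29 lies between the two dates.
1837: September 8 is Friday.
1836: Thursday (−1)
1835: Tuesday (−2)
1834: Monday (−1)
Sep 8 falls on a Monday in 1834.

1834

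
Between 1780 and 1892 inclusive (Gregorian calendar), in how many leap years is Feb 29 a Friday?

4

Leap years in 1780–1892: 28 of them.
Feb 29 weekday advances by 5 (mod 7) from one leap year to the next four years later (or differs when a century non-leap intervenes).
Leap-day weekdays: 1780:Tue 1784:Sun 1788:Fri✓ 1792:Wed 1796:Mon 1804:Wed 1808:Mon 1812:Sat 1816:Thu 1820:Tue 1824:Sun 1828:Fri✓ 1832:Wed 1836:Mon 1840:Sat 1844:Thu 1848:Tue 1852:Sun 1856:Fri✓ 1860:Wed 1864:Mon 1868:Sat 1872:Thu 1876:Tue 1880:Sun 1884:Fri✓ 1888:Wed 1892:Mon
Friday: 1788, 1828, 1856, 1884 → 4.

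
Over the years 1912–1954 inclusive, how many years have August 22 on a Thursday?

Track August 22's weekday year by year (advancing +1, or +2 across a Feb 29):
  1912: Thu ✓  1913: Fri (+1)  1914: Sat (+1)  1915: Sun (+1)  1916: Tue (+2)
  1917: Wed (+1)  1918: Thu (+1) ✓  1919: Fri (+1)  1920: Sun (+2)  1921: Mon (+1)
  1922: Tue (+1)  1923: Wed (+1)  1924: Fri (+2)  1925: Sat (+1)  … (15 more years) …
  1941: Fri (+1)  1942: Sat (+1)  1943: Sun (+1)  1944: Tue (+2)  1945: Wed (+1)
  1946: Thu (+1) ✓  1947: Fri (+1)  1948: Sun (+2)  1949: Mon (+1)  1950: Tue (+1)
  1951: Wed (+1)  1952: Fri (+2)  1953: Sat (+1)  1954: Sun (+1)
Thursday years: 1912, 1918, 1929, 1935, 1940, 1946 — 6 in total.

6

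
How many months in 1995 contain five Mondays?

A month of length L has five Mondays iff its first Monday is on day ≤ L−28 (so day 1–3 in a 31-day month, 1–2 in a 30-day month, day 1 in a leap February).
Checking each month of 1995: Jan starts Sun (31d) ✓; Feb starts Wed (28d); Mar starts Wed (31d); Apr starts Sat (30d); May starts Mon (31d) ✓; Jun starts Thu (30d); Jul starts Sat (31d) ✓; Aug starts Tue (31d); Sep starts Fri (30d); Oct starts Sun (31d) ✓; Nov starts Wed (30d); Dec starts Fri (31d).
Five-Monday months: January, May, July, October → 4.

4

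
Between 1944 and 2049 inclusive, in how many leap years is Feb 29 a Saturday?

4

Leap years in 1944–2049: 27 of them.
Feb 29 weekday advances by 5 (mod 7) from one leap year to the next four years later (or differs when a century non-leap intervenes).
Leap-day weekdays: 1944:Tue 1948:Sun 1952:Fri 1956:Wed 1960:Mon 1964:Sat✓ 1968:Thu 1972:Tue 1976:Sun 1980:Fri 1984:Wed 1988:Mon 1992:Sat✓ 1996:Thu 2000:Tue 2004:Sun 2008:Fri 2012:Wed 2016:Mon 2020:Sat✓ 2024:Thu 2028:Tue 2032:Sun 2036:Fri 2040:Wed 2044:Mon 2048:Sat✓
Saturday: 1964, 1992, 2020, 2048 → 4.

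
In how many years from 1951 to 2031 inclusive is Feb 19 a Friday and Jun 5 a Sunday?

3

Check each year's weekday for Feb 19 and Jun 5:
  1951: Mon/Tue  1952: Tue/Thu  1953: Thu/Fri  1954: Fri/Sat  1955: Sat/Sun  1956: Sun/Tue  1957: Tue/Wed  1958: Wed/Thu  1959: Thu/Fri  1960: Fri/Sun ✓  1961: Sun/Mon  1962: Mon/Tue  1963: Tue/Wed  1964: Wed/Fri  …(53 more)…  2018: Mon/Tue  2019: Tue/Wed  2020: Wed/Fri  2021: Fri/Sat  2022: Sat/Sun  2023: Sun/Mon  2024: Mon/Wed  2025: Wed/Thu  2026: Thu/Fri  2027: Fri/Sat  2028: Sat/Mon  2029: Mon/Tue  2030: Tue/Wed  2031: Wed/Thu
Both conditions hold in: 1960, 1988, 2016 — 3.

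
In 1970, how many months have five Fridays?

4

A month of length L has five Fridays iff its first Friday is on day ≤ L−28 (so day 1–3 in a 31-day month, 1–2 in a 30-day month, day 1 in a leap February).
Checking each month of 1970: Jan starts Thu (31d) ✓; Feb starts Sun (28d); Mar starts Sun (31d); Apr starts Wed (30d); May starts Fri (31d) ✓; Jun starts Mon (30d); Jul starts Wed (31d) ✓; Aug starts Sat (31d); Sep starts Tue (30d); Oct starts Thu (31d) ✓; Nov starts Sun (30d); Dec starts Tue (31d).
Five-Friday months: January, May, July, October → 4.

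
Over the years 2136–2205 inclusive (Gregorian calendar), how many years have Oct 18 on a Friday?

11

Track Oct 18's weekday year by year (advancing +1, or +2 across a Feb 29):
  2136: Thu  2137: Fri (+1) ✓  2138: Sat (+1)  2139: Sun (+1)  2140: Tue (+2)
  2141: Wed (+1)  2142: Thu (+1)  2143: Fri (+1) ✓  2144: Sun (+2)  2145: Mon (+1)
  2146: Tue (+1)  2147: Wed (+1)  2148: Fri (+2) ✓  2149: Sat (+1)  … (42 more years) …
  2192: Thu (+2)  2193: Fri (+1) ✓  2194: Sat (+1)  2195: Sun (+1)  2196: Tue (+2)
  2197: Wed (+1)  2198: Thu (+1)  2199: Fri (+1) ✓  2200: Sat (+1)  2201: Sun (+1)
  2202: Mon (+1)  2203: Tue (+1)  2204: Thu (+2)  2205: Fri (+1) ✓
Friday years: 2137, 2143, 2148, 2154, 2165, 2171, 2176, 2182, 2193, 2199, 2205 — 11 in total.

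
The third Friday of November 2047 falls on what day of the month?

November 1, 2047 is a Friday, so the first Friday is the 1st.
The third Friday is 1 + 14 = 15.

15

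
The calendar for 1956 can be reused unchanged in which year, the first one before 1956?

1928

Two years share a calendar iff Jan 1 falls on the same weekday and both are leap or both are common. 1956: Jan 1 is Sunday, leap year.
1955: Jan 1 Saturday, common
1954: Jan 1 Friday, common
1953: Jan 1 Thursday, common
1952: Jan 1 Tuesday, leap
1951: Jan 1 Monday, common
1950: Jan 1 Sunday, common
1949: Jan 1 Saturday, common
1948: Jan 1 Thursday, leap
1947: Jan 1 Wednesday, common
1946: Jan 1 Tuesday, common
1945: Jan 1 Monday, common
1944: Jan 1 Saturday, leap
1943: Jan 1 Friday, common
1942: Jan 1 Thursday, common
1941: Jan 1 Wednesday, common
1940: Jan 1 Monday, leap
1939: Jan 1 Sunday, common
1938: Jan 1 Saturday, common
1937: Jan 1 Friday, common
1936: Jan 1 Wednesday, leap
1935: Jan 1 Tuesday, common
1934: Jan 1 Monday, common
1933: Jan 1 Sunday, common
1932: Jan 1 Friday, leap
1931: Jan 1 Thursday, common
1930: Jan 1 Wednesday, common
1929: Jan 1 Tuesday, common
1928: Jan 1 Sunday, leap
1928 matches on both conditions.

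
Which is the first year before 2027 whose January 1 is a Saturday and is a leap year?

2000

Jan 1 advances by 2 weekdays after a leap year and by 1 after a common year.
2027: Jan 1 is Friday.
2026: Thursday
2025: Wednesday
2024: Monday (leap)
2023: Sunday
2022: Saturday
2021: Friday
2020: Wednesday (leap)
2019: Tuesday
2018: Monday
2017: Sunday
2016: Friday (leap)
2015: Thursday
2014: Wednesday
2013: Tuesday
2012: Sunday (leap)
2011: Saturday
2010: Friday
2009: Thursday
2008: Tuesday (leap)
2007: Monday
2006: Sunday
2005: Saturday
2004: Thursday (leap)
2003: Wednesday
2002: Tuesday
2001: Monday
2000: Saturday (leap)
2000 begins on a Saturday and is a leap year.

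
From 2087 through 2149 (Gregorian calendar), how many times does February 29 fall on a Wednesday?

Leap years in 2087–2149: 15 of them.
Feb 29 weekday advances by 5 (mod 7) from one leap year to the next four years later (or differs when a century non-leap intervenes).
Leap-day weekdays: 2088:Sun 2092:Fri 2096:Wed✓ 2104:Fri 2108:Wed✓ 2112:Mon 2116:Sat 2120:Thu 2124:Tue 2128:Sun 2132:Fri 2136:Wed✓ 2140:Mon 2144:Sat 2148:Thu
Wednesday: 2096, 2108, 2136 → 3.

3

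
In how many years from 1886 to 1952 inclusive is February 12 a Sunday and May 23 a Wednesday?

Check each year's weekday for February 12 and May 23:
  1886: Fri/Sun  1887: Sat/Mon  1888: Sun/Wed ✓  1889: Tue/Thu  1890: Wed/Fri  1891: Thu/Sat  1892: Fri/Mon  1893: Sun/Tue  1894: Mon/Wed  1895: Tue/Thu  1896: Wed/Sat  1897: Fri/Sun  1898: Sat/Mon  1899: Sun/Tue  …(39 more)…  1939: Sun/Tue  1940: Mon/Thu  1941: Wed/Fri  1942: Thu/Sat  1943: Fri/Sun  1944: Sat/Tue  1945: Mon/Wed  1946: Tue/Thu  1947: Wed/Fri  1948: Thu/Sun  1949: Sat/Mon  1950: Sun/Tue  1951: Mon/Wed  1952: Tue/Fri
Both conditions hold in: 1888, 1928 — 2.

2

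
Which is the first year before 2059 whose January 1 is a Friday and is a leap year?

2044

Jan 1 advances by 2 weekdays after a leap year and by 1 after a common year.
2059: Jan 1 is Wednesday.
2058: Tuesday
2057: Monday
2056: Saturday (leap)
2055: Friday
2054: Thursday
2053: Wednesday
2052: Monday (leap)
2051: Sunday
2050: Saturday
2049: Friday
2048: Wednesday (leap)
2047: Tuesday
2046: Monday
2045: Sunday
2044: Friday (leap)
2044 begins on a Friday and is a leap year.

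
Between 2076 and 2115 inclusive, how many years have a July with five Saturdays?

July has 31 days; it has five Saturdays when Saturday falls among the first (month-length − 28) days — i.e. when July 1 is one of Saturday/Friday/Thursday.
July 1 by year: 2076:Wed 2077:Thu✓ 2078:Fri✓ 2079:Sat✓ 2080:Mon 2081:Tue 2082:Wed 2083:Thu✓ 2084:Sat✓ 2085:Sun 2086:Mon 2087:Tue 2088:Thu✓ 2089:Fri✓ 2090:Sat✓ …(10 more)… 2101:Fri✓ 2102:Sat✓ 2103:Sun 2104:Tue 2105:Wed 2106:Thu✓ 2107:Fri✓ 2108:Sun 2109:Mon 2110:Tue 2111:Wed 2112:Fri✓ 2113:Sat✓ 2114:Sun 2115:Mon
Years with five Saturdays: 2077, 2078, 2079, 2083, 2084, 2088, 2089, 2090, 2094, 2095, 2100, 2101, 2102, 2106, 2107, 2112, 2113 → 17.

17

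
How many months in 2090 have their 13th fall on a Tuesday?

Check the 13th of each month of 2090: Jan 13: Fri, Feb 13: Mon, Mar 13: Mon, Apr 13: Thu, May 13: Sat, Jun 13: Tue, Jul 13: Thu, Aug 13: Sun, Sep 13: Wed, Oct 13: Fri, Nov 13: Mon, Dec 13: Wed.
Tuesday occurs in June — 1 month.

1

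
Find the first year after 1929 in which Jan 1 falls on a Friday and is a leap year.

Jan 1 advances by 2 weekdays after a leap year and by 1 after a common year.
1929: Jan 1 is Tuesday.
1930: Wednesday
1931: Thursday
1932: Friday (leap)
1932 begins on a Friday and is a leap year.

1932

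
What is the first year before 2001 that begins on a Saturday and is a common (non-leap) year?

Jan 1 advances by 2 weekdays after a leap year and by 1 after a common year.
2001: Jan 1 is Monday.
2000: Saturday (leap)
1999: Friday
1998: Thursday
1997: Wednesday
1996: Monday (leap)
1995: Sunday
1994: Saturday
1994 begins on a Saturday and is a common year.

1994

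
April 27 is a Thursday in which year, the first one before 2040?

2034

From one year to the next, a fixed date's weekday advances by 1, or by 2 when a Feb 29 lies between the two dates.
2040: April 27 is Friday.
2039: Wednesday (−2)
2038: Tuesday (−1)
2037: Monday (−1)
2036: Sunday (−1)
2035: Friday (−2)
2034: Thursday (−1)
April 27 falls on a Thursday in 2034.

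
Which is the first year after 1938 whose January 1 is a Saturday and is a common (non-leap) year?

1949

Jan 1 advances by 2 weekdays after a leap year and by 1 after a common year.
1938: Jan 1 is Saturday.
1939: Sunday
1940: Monday (leap)
1941: Wednesday
1942: Thursday
1943: Friday
1944: Saturday (leap)
1945: Monday
1946: Tuesday
1947: Wednesday
1948: Thursday (leap)
1949: Saturday
1949 begins on a Saturday and is a common year.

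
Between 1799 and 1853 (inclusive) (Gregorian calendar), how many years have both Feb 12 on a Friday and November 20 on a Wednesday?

Check each year's weekday for Feb 12 and November 20:
  1799: Tue/Wed  1800: Wed/Thu  1801: Thu/Fri  1802: Fri/Sat  1803: Sat/Sun  1804: Sun/Tue  1805: Tue/Wed  1806: Wed/Thu  1807: Thu/Fri  1808: Fri/Sun  1809: Sun/Mon  1810: Mon/Tue  1811: Tue/Wed  1812: Wed/Fri  …(27 more)…  1840: Wed/Fri  1841: Fri/Sat  1842: Sat/Sun  1843: Sun/Mon  1844: Mon/Wed  1845: Wed/Thu  1846: Thu/Fri  1847: Fri/Sat  1848: Sat/Mon  1849: Mon/Tue  1850: Tue/Wed  1851: Wed/Thu  1852: Thu/Sat  1853: Sat/Sun
Both conditions hold in: no year — 0.

0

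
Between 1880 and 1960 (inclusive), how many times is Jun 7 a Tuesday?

Track Jun 7's weekday year by year (advancing +1, or +2 across a Feb 29):
  1880: Mon  1881: Tue (+1) ✓  1882: Wed (+1)  1883: Thu (+1)  1884: Sat (+2)
  1885: Sun (+1)  1886: Mon (+1)  1887: Tue (+1) ✓  1888: Thu (+2)  1889: Fri (+1)
  1890: Sat (+1)  1891: Sun (+1)  1892: Tue (+2) ✓  1893: Wed (+1)  … (53 more years) …
  1947: Sat (+1)  1948: Mon (+2)  1949: Tue (+1) ✓  1950: Wed (+1)  1951: Thu (+1)
  1952: Sat (+2)  1953: Sun (+1)  1954: Mon (+1)  1955: Tue (+1) ✓  1956: Thu (+2)
  1957: Fri (+1)  1958: Sat (+1)  1959: Sun (+1)  1960: Tue (+2) ✓
Tuesday years: 1881, 1887, 1892, 1898, 1904, 1910, 1921, 1927, 1932, 1938, 1949, 1955, 1960 — 13 in total.

13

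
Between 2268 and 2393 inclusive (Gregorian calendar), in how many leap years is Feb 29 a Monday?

5

Leap years in 2268–2393: 31 of them.
Feb 29 weekday advances by 5 (mod 7) from one leap year to the next four years later (or differs when a century non-leap intervenes).
Leap-day weekdays: 2268:Sat 2272:Thu 2276:Tue 2280:Sun 2284:Fri 2288:Wed 2292:Mon✓ 2296:Sat 2304:Mon✓ 2308:Sat 2312:Thu 2316:Tue 2320:Sun …(5 more)… 2344:Tue 2348:Sun 2352:Fri 2356:Wed 2360:Mon✓ 2364:Sat 2368:Thu 2372:Tue 2376:Sun 2380:Fri 2384:Wed 2388:Mon✓ 2392:Sat
Monday: 2292, 2304, 2332, 2360, 2388 → 5.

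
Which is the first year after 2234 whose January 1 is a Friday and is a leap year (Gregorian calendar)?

Jan 1 advances by 2 weekdays after a leap year and by 1 after a common year.
2234: Jan 1 is Wednesday.
2235: Thursday
2236: Friday (leap)
2236 begins on a Friday and is a leap year.

2236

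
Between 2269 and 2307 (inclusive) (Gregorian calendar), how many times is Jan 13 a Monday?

Track Jan 13's weekday year by year (advancing +1, or +2 across a Feb 29):
  2269: Wed  2270: Thu (+1)  2271: Fri (+1)  2272: Sat (+1)  2273: Mon (+2) ✓
  2274: Tue (+1)  2275: Wed (+1)  2276: Thu (+1)  2277: Sat (+2)  2278: Sun (+1)
  2279: Mon (+1) ✓  2280: Tue (+1)  2281: Thu (+2)  2282: Fri (+1)  … (11 more years) …
  2294: Sat (+1)  2295: Sun (+1)  2296: Mon (+1) ✓  2297: Wed (+2)  2298: Thu (+1)
  2299: Fri (+1)  2300: Sat (+1)  2301: Sun (+1)  2302: Mon (+1) ✓  2303: Tue (+1)
  2304: Wed (+1)  2305: Fri (+2)  2306: Sat (+1)  2307: Sun (+1)
Monday years: 2273, 2279, 2290, 2296, 2302 — 5 in total.

5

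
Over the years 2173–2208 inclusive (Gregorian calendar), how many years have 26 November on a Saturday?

6

Track 26 November's weekday year by year (advancing +1, or +2 across a Feb 29):
  2173: Fri  2174: Sat (+1) ✓  2175: Sun (+1)  2176: Tue (+2)  2177: Wed (+1)
  2178: Thu (+1)  2179: Fri (+1)  2180: Sun (+2)  2181: Mon (+1)  2182: Tue (+1)
  2183: Wed (+1)  2184: Fri (+2)  2185: Sat (+1) ✓  2186: Sun (+1)  … (8 more years) …
  2195: Thu (+1)  2196: Sat (+2) ✓  2197: Sun (+1)  2198: Mon (+1)  2199: Tue (+1)
  2200: Wed (+1)  2201: Thu (+1)  2202: Fri (+1)  2203: Sat (+1) ✓  2204: Mon (+2)
  2205: Tue (+1)  2206: Wed (+1)  2207: Thu (+1)  2208: Sat (+2) ✓
Saturday years: 2174, 2185, 2191, 2196, 2203, 2208 — 6 in total.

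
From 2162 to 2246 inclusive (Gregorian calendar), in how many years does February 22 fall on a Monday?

Track February 22's weekday year by year (advancing +1, or +2 across a Feb 29):
  2162: Mon ✓  2163: Tue (+1)  2164: Wed (+1)  2165: Fri (+2)  2166: Sat (+1)
  2167: Sun (+1)  2168: Mon (+1) ✓  2169: Wed (+2)  2170: Thu (+1)  2171: Fri (+1)
  2172: Sat (+1)  2173: Mon (+2) ✓  2174: Tue (+1)  2175: Wed (+1)  … (57 more years) …
  2233: Fri (+2)  2234: Sat (+1)  2235: Sun (+1)  2236: Mon (+1) ✓  2237: Wed (+2)
  2238: Thu (+1)  2239: Fri (+1)  2240: Sat (+1)  2241: Mon (+2) ✓  2242: Tue (+1)
  2243: Wed (+1)  2244: Thu (+1)  2245: Sat (+2)  2246: Sun (+1)
Monday years: 2162, 2168, 2173, 2179, 2190, 2196, 2202, 2208, 2213, 2219, 2230, 2236, 2241 — 13 in total.

13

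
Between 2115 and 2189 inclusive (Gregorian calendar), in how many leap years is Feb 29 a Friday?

3

Leap years in 2115–2189: 19 of them.
Feb 29 weekday advances by 5 (mod 7) from one leap year to the next four years later (or differs when a century non-leap intervenes).
Leap-day weekdays: 2116:Sat 2120:Thu 2124:Tue 2128:Sun 2132:Fri✓ 2136:Wed 2140:Mon 2144:Sat 2148:Thu 2152:Tue 2156:Sun 2160:Fri✓ 2164:Wed 2168:Mon 2172:Sat 2176:Thu 2180:Tue 2184:Sun 2188:Fri✓
Friday: 2132, 2160, 2188 → 3.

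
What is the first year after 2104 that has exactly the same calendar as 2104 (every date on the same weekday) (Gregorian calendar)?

2132

Two years share a calendar iff Jan 1 falls on the same weekday and both are leap or both are common. 2104: Jan 1 is Tuesday, leap year.
2105: Jan 1 Thursday, common
2106: Jan 1 Friday, common
2107: Jan 1 Saturday, common
2108: Jan 1 Sunday, leap
2109: Jan 1 Tuesday, common
2110: Jan 1 Wednesday, common
2111: Jan 1 Thursday, common
2112: Jan 1 Friday, leap
2113: Jan 1 Sunday, common
2114: Jan 1 Monday, common
2115: Jan 1 Tuesday, common
2116: Jan 1 Wednesday, leap
2117: Jan 1 Friday, common
2118: Jan 1 Saturday, common
2119: Jan 1 Sunday, common
2120: Jan 1 Monday, leap
2121: Jan 1 Wednesday, common
2122: Jan 1 Thursday, common
2123: Jan 1 Friday, common
2124: Jan 1 Saturday, leap
2125: Jan 1 Monday, common
2126: Jan 1 Tuesday, common
2127: Jan 1 Wednesday, common
2128: Jan 1 Thursday, leap
2129: Jan 1 Saturday, common
2130: Jan 1 Sunday, common
2131: Jan 1 Monday, common
2132: Jan 1 Tuesday, leap
2132 matches on both conditions.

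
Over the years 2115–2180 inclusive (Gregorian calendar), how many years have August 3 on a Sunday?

9

Track August 3's weekday year by year (advancing +1, or +2 across a Feb 29):
  2115: Sat  2116: Mon (+2)  2117: Tue (+1)  2118: Wed (+1)  2119: Thu (+1)
  2120: Sat (+2)  2121: Sun (+1) ✓  2122: Mon (+1)  2123: Tue (+1)  2124: Thu (+2)
  2125: Fri (+1)  2126: Sat (+1)  2127: Sun (+1) ✓  2128: Tue (+2)  … (38 more years) …
  2167: Mon (+1)  2168: Wed (+2)  2169: Thu (+1)  2170: Fri (+1)  2171: Sat (+1)
  2172: Mon (+2)  2173: Tue (+1)  2174: Wed (+1)  2175: Thu (+1)  2176: Sat (+2)
  2177: Sun (+1) ✓  2178: Mon (+1)  2179: Tue (+1)  2180: Thu (+2)
Sunday years: 2121, 2127, 2132, 2138, 2149, 2155, 2160, 2166, 2177 — 9 in total.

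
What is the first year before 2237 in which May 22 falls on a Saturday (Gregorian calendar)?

2230

From one year to the next, a fixed date's weekday advances by 1, or by 2 when a Feb 29 lies between the two dates.
2237: May 22 is Monday.
2236: Sunday (−1)
2235: Friday (−2)
2234: Thursday (−1)
2233: Wednesday (−1)
2232: Tuesday (−1)
2231: Sunday (−2)
2230: Saturday (−1)
May 22 falls on a Saturday in 2230.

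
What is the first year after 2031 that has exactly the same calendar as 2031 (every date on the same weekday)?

Two years share a calendar iff Jan 1 falls on the same weekday and both are leap or both are common. 2031: Jan 1 is Wednesday, common year.
2032: Jan 1 Thursday, leap
2033: Jan 1 Saturday, common
2034: Jan 1 Sunday, common
2035: Jan 1 Monday, common
2036: Jan 1 Tuesday, leap
2037: Jan 1 Thursday, common
2038: Jan 1 Friday, common
2039: Jan 1 Saturday, common
2040: Jan 1 Sunday, leap
2041: Jan 1 Tuesday, common
2042: Jan 1 Wednesday, common
2042 matches on both conditions.

2042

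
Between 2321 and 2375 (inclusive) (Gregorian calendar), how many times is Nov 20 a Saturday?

Track Nov 20's weekday year by year (advancing +1, or +2 across a Feb 29):
  2321: Sun  2322: Mon (+1)  2323: Tue (+1)  2324: Thu (+2)  2325: Fri (+1)
  2326: Sat (+1) ✓  2327: Sun (+1)  2328: Tue (+2)  2329: Wed (+1)  2330: Thu (+1)
  2331: Fri (+1)  2332: Sun (+2)  2333: Mon (+1)  2334: Tue (+1)  … (27 more years) …
  2362: Tue (+1)  2363: Wed (+1)  2364: Fri (+2)  2365: Sat (+1) ✓  2366: Sun (+1)
  2367: Mon (+1)  2368: Wed (+2)  2369: Thu (+1)  2370: Fri (+1)  2371: Sat (+1) ✓
  2372: Mon (+2)  2373: Tue (+1)  2374: Wed (+1)  2375: Thu (+1)
Saturday years: 2326, 2337, 2343, 2348, 2354, 2365, 2371 — 7 in total.

7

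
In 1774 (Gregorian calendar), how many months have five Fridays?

A month of length L has five Fridays iff its first Friday is on day ≤ L−28 (so day 1–3 in a 31-day month, 1–2 in a 30-day month, day 1 in a leap February).
Checking each month of 1774: Jan starts Sat (31d); Feb starts Tue (28d); Mar starts Tue (31d); Apr starts Fri (30d) ✓; May starts Sun (31d); Jun starts Wed (30d); Jul starts Fri (31d) ✓; Aug starts Mon (31d); Sep starts Thu (30d) ✓; Oct starts Sat (31d); Nov starts Tue (30d); Dec starts Thu (31d) ✓.
Five-Friday months: April, July, September, December → 4.

4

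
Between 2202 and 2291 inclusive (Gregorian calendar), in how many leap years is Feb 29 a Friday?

3

Leap years in 2202–2291: 22 of them.
Feb 29 weekday advances by 5 (mod 7) from one leap year to the next four years later (or differs when a century non-leap intervenes).
Leap-day weekdays: 2204:Wed 2208:Mon 2212:Sat 2216:Thu 2220:Tue 2224:Sun 2228:Fri✓ 2232:Wed 2236:Mon 2240:Sat 2244:Thu 2248:Tue 2252:Sun 2256:Fri✓ 2260:Wed 2264:Mon 2268:Sat 2272:Thu 2276:Tue 2280:Sun 2284:Fri✓ 2288:Wed
Friday: 2228, 2256, 2284 → 3.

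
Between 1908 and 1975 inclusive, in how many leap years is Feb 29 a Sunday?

2

Leap years in 1908–1975: 17 of them.
Feb 29 weekday advances by 5 (mod 7) from one leap year to the next four years later (or differs when a century non-leap intervenes).
Leap-day weekdays: 1908:Sat 1912:Thu 1916:Tue 1920:Sun✓ 1924:Fri 1928:Wed 1932:Mon 1936:Sat 1940:Thu 1944:Tue 1948:Sun✓ 1952:Fri 1956:Wed 1960:Mon 1964:Sat 1968:Thu 1972:Tue
Sunday: 1920, 1948 → 2.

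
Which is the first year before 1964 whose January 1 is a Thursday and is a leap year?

1948

Jan 1 advances by 2 weekdays after a leap year and by 1 after a common year.
1964: Jan 1 is Wednesday (leap).
1963: Tuesday
1962: Monday
1961: Sunday
1960: Friday (leap)
1959: Thursday
1958: Wednesday
1957: Tuesday
1956: Sunday (leap)
1955: Saturday
1954: Friday
1953: Thursday
1952: Tuesday (leap)
1951: Monday
1950: Sunday
1949: Saturday
1948: Thursday (leap)
1948 begins on a Thursday and is a leap year.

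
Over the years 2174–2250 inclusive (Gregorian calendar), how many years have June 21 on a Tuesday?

11

Track June 21's weekday year by year (advancing +1, or +2 across a Feb 29):
  2174: Tue ✓  2175: Wed (+1)  2176: Fri (+2)  2177: Sat (+1)  2178: Sun (+1)
  2179: Mon (+1)  2180: Wed (+2)  2181: Thu (+1)  2182: Fri (+1)  2183: Sat (+1)
  2184: Mon (+2)  2185: Tue (+1) ✓  2186: Wed (+1)  2187: Thu (+1)  … (49 more years) …
  2237: Wed (+1)  2238: Thu (+1)  2239: Fri (+1)  2240: Sun (+2)  2241: Mon (+1)
  2242: Tue (+1) ✓  2243: Wed (+1)  2244: Fri (+2)  2245: Sat (+1)  2246: Sun (+1)
  2247: Mon (+1)  2248: Wed (+2)  2249: Thu (+1)  2250: Fri (+1)
Tuesday years: 2174, 2185, 2191, 2196, 2203, 2208, 2214, 2225, 2231, 2236, 2242 — 11 in total.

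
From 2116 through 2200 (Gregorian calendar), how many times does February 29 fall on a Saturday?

3

Leap years in 2116–2200: 21 of them.
Feb 29 weekday advances by 5 (mod 7) from one leap year to the next four years later (or differs when a century non-leap intervenes).
Leap-day weekdays: 2116:Sat✓ 2120:Thu 2124:Tue 2128:Sun 2132:Fri 2136:Wed 2140:Mon 2144:Sat✓ 2148:Thu 2152:Tue 2156:Sun 2160:Fri 2164:Wed 2168:Mon 2172:Sat✓ 2176:Thu 2180:Tue 2184:Sun 2188:Fri 2192:Wed 2196:Mon
Saturday: 2116, 2144, 2172 → 3.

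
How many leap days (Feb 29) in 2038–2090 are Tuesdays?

2

Leap years in 2038–2090: 13 of them.
Feb 29 weekday advances by 5 (mod 7) from one leap year to the next four years later (or differs when a century non-leap intervenes).
Leap-day weekdays: 2040:Wed 2044:Mon 2048:Sat 2052:Thu 2056:Tue✓ 2060:Sun 2064:Fri 2068:Wed 2072:Mon 2076:Sat 2080:Thu 2084:Tue✓ 2088:Sun
Tuesday: 2056, 2084 → 2.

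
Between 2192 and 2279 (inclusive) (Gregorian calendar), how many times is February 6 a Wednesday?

13

Track February 6's weekday year by year (advancing +1, or +2 across a Feb 29):
  2192: Mon  2193: Wed (+2) ✓  2194: Thu (+1)  2195: Fri (+1)  2196: Sat (+1)
  2197: Mon (+2)  2198: Tue (+1)  2199: Wed (+1) ✓  2200: Thu (+1)  2201: Fri (+1)
  2202: Sat (+1)  2203: Sun (+1)  2204: Mon (+1)  2205: Wed (+2) ✓  … (60 more years) …
  2266: Tue (+1)  2267: Wed (+1) ✓  2268: Thu (+1)  2269: Sat (+2)  2270: Sun (+1)
  2271: Mon (+1)  2272: Tue (+1)  2273: Thu (+2)  2274: Fri (+1)  2275: Sat (+1)
  2276: Sun (+1)  2277: Tue (+2)  2278: Wed (+1) ✓  2279: Thu (+1)
Wednesday years: 2193, 2199, 2205, 2211, 2222, 2228, 2233, 2239, 2250, 2256, 2261, 2267, 2278 — 13 in total.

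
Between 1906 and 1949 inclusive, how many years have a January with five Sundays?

January has 31 days; it has five Sundays when Sunday falls among the first (month-length − 28) days — i.e. when January 1 is one of Sunday/Saturday/Friday.
January 1 by year: 1906:Mon 1907:Tue 1908:Wed 1909:Fri✓ 1910:Sat✓ 1911:Sun✓ 1912:Mon 1913:Wed 1914:Thu 1915:Fri✓ 1916:Sat✓ 1917:Mon 1918:Tue 1919:Wed 1920:Thu …(14 more)… 1935:Tue 1936:Wed 1937:Fri✓ 1938:Sat✓ 1939:Sun✓ 1940:Mon 1941:Wed 1942:Thu 1943:Fri✓ 1944:Sat✓ 1945:Mon 1946:Tue 1947:Wed 1948:Thu 1949:Sat✓
Years with five Sundays: 1909, 1910, 1911, 1915, 1916, 1921, 1922, 1926, 1927, 1928, 1932, 1933, 1937, 1938, 1939, 1943, 1944, 1949 → 18.

18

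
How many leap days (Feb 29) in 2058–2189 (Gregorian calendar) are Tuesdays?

4

Leap years in 2058–2189: 32 of them.
Feb 29 weekday advances by 5 (mod 7) from one leap year to the next four years later (or differs when a century non-leap intervenes).
Leap-day weekdays: 2060:Sun 2064:Fri 2068:Wed 2072:Mon 2076:Sat 2080:Thu 2084:Tue✓ 2088:Sun 2092:Fri 2096:Wed 2104:Fri 2108:Wed 2112:Mon …(6 more)… 2140:Mon 2144:Sat 2148:Thu 2152:Tue✓ 2156:Sun 2160:Fri 2164:Wed 2168:Mon 2172:Sat 2176:Thu 2180:Tue✓ 2184:Sun 2188:Fri
Tuesday: 2084, 2124, 2152, 2180 → 4.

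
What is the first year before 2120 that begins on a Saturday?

2118

Jan 1 advances by 2 weekdays after a leap year and by 1 after a common year.
2120: Jan 1 is Monday (leap).
2119: Sunday
2118: Saturday
2118 begins on a Saturday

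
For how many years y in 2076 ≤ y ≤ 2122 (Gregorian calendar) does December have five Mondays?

19

December has 31 days; it has five Mondays when Monday falls among the first (month-length − 28) days — i.e. when December 1 is one of Monday/Sunday/Saturday.
December 1 by year: 2076:Tue 2077:Wed 2078:Thu 2079:Fri 2080:Sun✓ 2081:Mon✓ 2082:Tue 2083:Wed 2084:Fri 2085:Sat✓ 2086:Sun✓ 2087:Mon✓ 2088:Wed 2089:Thu 2090:Fri …(17 more)… 2108:Sat✓ 2109:Sun✓ 2110:Mon✓ 2111:Tue 2112:Thu 2113:Fri 2114:Sat✓ 2115:Sun✓ 2116:Tue 2117:Wed 2118:Thu 2119:Fri 2120:Sun✓ 2121:Mon✓ 2122:Tue
Years with five Mondays: 2080, 2081, 2085, 2086, 2087, 2091, 2092, 2096, 2097, 2098, 2103, 2104, 2108, 2109, 2110, 2114, 2115, 2120, 2121 → 19.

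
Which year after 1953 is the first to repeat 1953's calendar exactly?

Two years share a calendar iff Jan 1 falls on the same weekday and both are leap or both are common. 1953: Jan 1 is Thursday, common year.
1954: Jan 1 Friday, common
1955: Jan 1 Saturday, common
1956: Jan 1 Sunday, leap
1957: Jan 1 Tuesday, common
1958: Jan 1 Wednesday, common
1959: Jan 1 Thursday, common
1959 matches on both conditions.

1959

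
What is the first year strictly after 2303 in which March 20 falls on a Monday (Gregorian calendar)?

From one year to the next, a fixed date's weekday advances by 1, or by 2 when a Feb 29 lies between the two dates.
2303: March 20 is Friday.
2304: Sunday (+2)
2305: Monday (+1)
March 20 falls on a Monday in 2305.

2305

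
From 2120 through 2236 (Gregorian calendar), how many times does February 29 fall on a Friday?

Leap years in 2120–2236: 29 of them.
Feb 29 weekday advances by 5 (mod 7) from one leap year to the next four years later (or differs when a century non-leap intervenes).
Leap-day weekdays: 2120:Thu 2124:Tue 2128:Sun 2132:Fri✓ 2136:Wed 2140:Mon 2144:Sat 2148:Thu 2152:Tue 2156:Sun 2160:Fri✓ 2164:Wed 2168:Mon …(3 more)… 2184:Sun 2188:Fri✓ 2192:Wed 2196:Mon 2204:Wed 2208:Mon 2212:Sat 2216:Thu 2220:Tue 2224:Sun 2228:Fri✓ 2232:Wed 2236:Mon
Friday: 2132, 2160, 2188, 2228 → 4.

4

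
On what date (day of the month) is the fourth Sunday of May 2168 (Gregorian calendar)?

May 1, 2168 is a Sunday, so the first Sunday is the 1st.
The fourth Sunday is 1 + 21 = 22.

22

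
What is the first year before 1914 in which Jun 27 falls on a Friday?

From one year to the next, a fixed date's weekday advances by 1, or by 2 when a Feb 29 lies between the two dates.
1914: June 27 is Saturday.
1913: Friday (−1)
Jun 27 falls on a Friday in 1913.

1913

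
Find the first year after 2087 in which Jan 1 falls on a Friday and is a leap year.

Jan 1 advances by 2 weekdays after a leap year and by 1 after a common year.
2087: Jan 1 is Wednesday.
2088: Thursday (leap)
2089: Saturday
2090: Sunday
2091: Monday
2092: Tuesday (leap)
2093: Thursday
2094: Friday
2095: Saturday
2096: Sunday (leap)
2097: Tuesday
2098: Wednesday
2099: Thursday
2100: Friday
2101: Saturday
2102: Sunday
2103: Monday
2104: Tuesday (leap)
2105: Thursday
2106: Friday
2107: Saturday
2108: Sunday (leap)
2109: Tuesday
2110: Wednesday
2111: Thursday
2112: Friday (leap)
2112 begins on a Friday and is a leap year.

2112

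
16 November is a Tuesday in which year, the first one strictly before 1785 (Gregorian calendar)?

1784

From one year to the next, a fixed date's weekday advances by 1, or by 2 when a Feb 29 lies between the two dates.
1785: November 16 is Wednesday.
1784: Tuesday (−1)
16 November falls on a Tuesday in 1784.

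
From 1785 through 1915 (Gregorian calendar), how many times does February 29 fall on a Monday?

6

Leap years in 1785–1915: 30 of them.
Feb 29 weekday advances by 5 (mod 7) from one leap year to the next four years later (or differs when a century non-leap intervenes).
Leap-day weekdays: 1788:Fri 1792:Wed 1796:Mon✓ 1804:Wed 1808:Mon✓ 1812:Sat 1816:Thu 1820:Tue 1824:Sun 1828:Fri 1832:Wed 1836:Mon✓ 1840:Sat …(4 more)… 1860:Wed 1864:Mon✓ 1868:Sat 1872:Thu 1876:Tue 1880:Sun 1884:Fri 1888:Wed 1892:Mon✓ 1896:Sat 1904:Mon✓ 1908:Sat 1912:Thu
Monday: 1796, 1808, 1836, 1864, 1892, 1904 → 6.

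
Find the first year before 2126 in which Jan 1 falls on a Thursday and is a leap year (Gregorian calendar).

Jan 1 advances by 2 weekdays after a leap year and by 1 after a common year.
2126: Jan 1 is Tuesday.
2125: Monday
2124: Saturday (leap)
2123: Friday
2122: Thursday
2121: Wednesday
2120: Monday (leap)
2119: Sunday
2118: Saturday
2117: Friday
2116: Wednesday (leap)
2115: Tuesday
2114: Monday
2113: Sunday
2112: Friday (leap)
2111: Thursday
2110: Wednesday
2109: Tuesday
2108: Sunday (leap)
2107: Saturday
2106: Friday
2105: Thursday
2104: Tuesday (leap)
2103: Monday
2102: Sunday
2101: Saturday
2100: Friday
2099: Thursday
2098: Wednesday
2097: Tuesday
2096: Sunday (leap)
2095: Saturday
2094: Friday
2093: Thursday
2092: Tuesday (leap)
2091: Monday
2090: Sunday
2089: Saturday
2088: Thursday (leap)
2088 begins on a Thursday and is a leap year.

2088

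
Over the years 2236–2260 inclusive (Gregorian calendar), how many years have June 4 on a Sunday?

Track June 4's weekday year by year (advancing +1, or +2 across a Feb 29):
  2236: Sat  2237: Sun (+1) ✓  2238: Mon (+1)  2239: Tue (+1)  2240: Thu (+2)
  2241: Fri (+1)  2242: Sat (+1)  2243: Sun (+1) ✓  2244: Tue (+2)  2245: Wed (+1)
  2246: Thu (+1)  2247: Fri (+1)  2248: Sun (+2) ✓  2249: Mon (+1)  2250: Tue (+1)
  2251: Wed (+1)  2252: Fri (+2)  2253: Sat (+1)  2254: Sun (+1) ✓  2255: Mon (+1)
  2256: Wed (+2)  2257: Thu (+1)  2258: Fri (+1)  2259: Sat (+1)  2260: Mon (+2)
Sunday years: 2237, 2243, 2248, 2254 — 4 in total.

4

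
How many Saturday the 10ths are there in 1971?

2

Check the 10th of each month of 1971: Jan 10: Sun, Feb 10: Wed, Mar 10: Wed, Apr 10: Sat, May 10: Mon, Jun 10: Thu, Jul 10: Sat, Aug 10: Tue, Sep 10: Fri, Oct 10: Sun, Nov 10: Wed, Dec 10: Fri.
Saturday occurs in April, July — 2 months.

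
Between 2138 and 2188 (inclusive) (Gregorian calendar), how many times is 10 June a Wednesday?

Track 10 June's weekday year by year (advancing +1, or +2 across a Feb 29):
  2138: Tue  2139: Wed (+1) ✓  2140: Fri (+2)  2141: Sat (+1)  2142: Sun (+1)
  2143: Mon (+1)  2144: Wed (+2) ✓  2145: Thu (+1)  2146: Fri (+1)  2147: Sat (+1)
  2148: Mon (+2)  2149: Tue (+1)  2150: Wed (+1) ✓  2151: Thu (+1)  … (23 more years) …
  2175: Sat (+1)  2176: Mon (+2)  2177: Tue (+1)  2178: Wed (+1) ✓  2179: Thu (+1)
  2180: Sat (+2)  2181: Sun (+1)  2182: Mon (+1)  2183: Tue (+1)  2184: Thu (+2)
  2185: Fri (+1)  2186: Sat (+1)  2187: Sun (+1)  2188: Tue (+2)
Wednesday years: 2139, 2144, 2150, 2161, 2167, 2172, 2178 — 7 in total.

7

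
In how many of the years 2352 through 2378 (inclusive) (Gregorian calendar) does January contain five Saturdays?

January has 31 days; it has five Saturdays when Saturday falls among the first (month-length − 28) days — i.e. when January 1 is one of Saturday/Friday/Thursday.
January 1 by year: 2352:Tue 2353:Thu✓ 2354:Fri✓ 2355:Sat✓ 2356:Sun 2357:Tue 2358:Wed 2359:Thu✓ 2360:Fri✓ 2361:Sun 2362:Mon 2363:Tue 2364:Wed 2365:Fri✓ 2366:Sat✓ 2367:Sun 2368:Mon 2369:Wed 2370:Thu✓ 2371:Fri✓ 2372:Sat✓ 2373:Mon 2374:Tue 2375:Wed 2376:Thu✓ 2377:Sat✓ 2378:Sun
Years with five Saturdays: 2353, 2354, 2355, 2359, 2360, 2365, 2366, 2370, 2371, 2372, 2376, 2377 → 12.

12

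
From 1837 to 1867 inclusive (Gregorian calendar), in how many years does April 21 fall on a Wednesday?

Track April 21's weekday year by year (advancing +1, or +2 across a Feb 29):
  1837: Fri  1838: Sat (+1)  1839: Sun (+1)  1840: Tue (+2)  1841: Wed (+1) ✓
  1842: Thu (+1)  1843: Fri (+1)  1844: Sun (+2)  1845: Mon (+1)  1846: Tue (+1)
  1847: Wed (+1) ✓  1848: Fri (+2)  1849: Sat (+1)  1850: Sun (+1)  … (3 more years) …
  1854: Fri (+1)  1855: Sat (+1)  1856: Mon (+2)  1857: Tue (+1)  1858: Wed (+1) ✓
  1859: Thu (+1)  1860: Sat (+2)  1861: Sun (+1)  1862: Mon (+1)  1863: Tue (+1)
  1864: Thu (+2)  1865: Fri (+1)  1866: Sat (+1)  1867: Sun (+1)
Wednesday years: 1841, 1847, 1852, 1858 — 4 in total.

4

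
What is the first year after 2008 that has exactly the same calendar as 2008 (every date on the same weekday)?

Two years share a calendar iff Jan 1 falls on the same weekday and both are leap or both are common. 2008: Jan 1 is Tuesday, leap year.
2009: Jan 1 Thursday, common
2010: Jan 1 Friday, common
2011: Jan 1 Saturday, common
2012: Jan 1 Sunday, leap
2013: Jan 1 Tuesday, common
2014: Jan 1 Wednesday, common
2015: Jan 1 Thursday, common
2016: Jan 1 Friday, leap
2017: Jan 1 Sunday, common
2018: Jan 1 Monday, common
2019: Jan 1 Tuesday, common
2020: Jan 1 Wednesday, leap
2021: Jan 1 Friday, common
2022: Jan 1 Saturday, common
2023: Jan 1 Sunday, common
2024: Jan 1 Monday, leap
2025: Jan 1 Wednesday, common
2026: Jan 1 Thursday, common
2027: Jan 1 Friday, common
2028: Jan 1 Saturday, leap
2029: Jan 1 Monday, common
2030: Jan 1 Tuesday, common
2031: Jan 1 Wednesday, common
2032: Jan 1 Thursday, leap
2033: Jan 1 Saturday, common
2034: Jan 1 Sunday, common
2035: Jan 1 Monday, common
2036: Jan 1 Tuesday, leap
2036 matches on both conditions.

2036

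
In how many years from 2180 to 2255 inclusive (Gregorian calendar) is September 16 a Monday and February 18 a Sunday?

Check each year's weekday for September 16 and February 18:
  2180: Sat/Fri  2181: Sun/Sun  2182: Mon/Mon  2183: Tue/Tue  2184: Thu/Wed  2185: Fri/Fri  2186: Sat/Sat  2187: Sun/Sun  2188: Tue/Mon  2189: Wed/Wed  2190: Thu/Thu  2191: Fri/Fri  2192: Sun/Sat  2193: Mon/Mon  …(48 more)…  2242: Fri/Fri  2243: Sat/Sat  2244: Mon/Sun ✓  2245: Tue/Tue  2246: Wed/Wed  2247: Thu/Thu  2248: Sat/Fri  2249: Sun/Sun  2250: Mon/Mon  2251: Tue/Tue  2252: Thu/Wed  2253: Fri/Fri  2254: Sat/Sat  2255: Sun/Sun
Both conditions hold in: 2216, 2244 — 2.

2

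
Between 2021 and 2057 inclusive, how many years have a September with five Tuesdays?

10

September has 30 days; it has five Tuesdays when Tuesday falls among the first (month-length − 28) days — i.e. when September 1 is one of Tuesday/Monday.
September 1 by year: 2021:Wed 2022:Thu 2023:Fri 2024:Sun 2025:Mon✓ 2026:Tue✓ 2027:Wed 2028:Fri 2029:Sat 2030:Sun 2031:Mon✓ 2032:Wed 2033:Thu 2034:Fri 2035:Sat …(7 more)… 2043:Tue✓ 2044:Thu 2045:Fri 2046:Sat 2047:Sun 2048:Tue✓ 2049:Wed 2050:Thu 2051:Fri 2052:Sun 2053:Mon✓ 2054:Tue✓ 2055:Wed 2056:Fri 2057:Sat
Years with five Tuesdays: 2025, 2026, 2031, 2036, 2037, 2042, 2043, 2048, 2053, 2054 → 10.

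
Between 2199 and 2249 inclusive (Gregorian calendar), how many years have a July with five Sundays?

21

July has 31 days; it has five Sundays when Sunday falls among the first (month-length − 28) days — i.e. when July 1 is one of Sunday/Saturday/Friday.
July 1 by year: 2199:Mon 2200:Tue 2201:Wed 2202:Thu 2203:Fri✓ 2204:Sun✓ 2205:Mon 2206:Tue 2207:Wed 2208:Fri✓ 2209:Sat✓ 2210:Sun✓ 2211:Mon 2212:Wed 2213:Thu …(21 more)… 2235:Wed 2236:Fri✓ 2237:Sat✓ 2238:Sun✓ 2239:Mon 2240:Wed 2241:Thu 2242:Fri✓ 2243:Sat✓ 2244:Mon 2245:Tue 2246:Wed 2247:Thu 2248:Sat✓ 2249:Sun✓
Years with five Sundays: 2203, 2204, 2208, 2209, 2210, 2214, 2215, 2220, 2221, 2225, 2226, 2227, 2231, 2232, 2236, 2237, 2238, 2242, 2243, 2248, 2249 → 21.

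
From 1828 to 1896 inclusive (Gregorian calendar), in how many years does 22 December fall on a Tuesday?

Track 22 December's weekday year by year (advancing +1, or +2 across a Feb 29):
  1828: Mon  1829: Tue (+1) ✓  1830: Wed (+1)  1831: Thu (+1)  1832: Sat (+2)
  1833: Sun (+1)  1834: Mon (+1)  1835: Tue (+1) ✓  1836: Thu (+2)  1837: Fri (+1)
  1838: Sat (+1)  1839: Sun (+1)  1840: Tue (+2) ✓  1841: Wed (+1)  … (41 more years) …
  1883: Sat (+1)  1884: Mon (+2)  1885: Tue (+1) ✓  1886: Wed (+1)  1887: Thu (+1)
  1888: Sat (+2)  1889: Sun (+1)  1890: Mon (+1)  1891: Tue (+1) ✓  1892: Thu (+2)
  1893: Fri (+1)  1894: Sat (+1)  1895: Sun (+1)  1896: Tue (+2) ✓
Tuesday years: 1829, 1835, 1840, 1846, 1857, 1863, 1868, 1874, 1885, 1891, 1896 — 11 in total.

11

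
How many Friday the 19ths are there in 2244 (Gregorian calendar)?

Check the 19th of each month of 2244: Jan 19: Fri, Feb 19: Mon, Mar 19: Tue, Apr 19: Fri, May 19: Sun, Jun 19: Wed, Jul 19: Fri, Aug 19: Mon, Sep 19: Thu, Oct 19: Sat, Nov 19: Tue, Dec 19: Thu.
Friday occurs in January, April, July — 3 months.

3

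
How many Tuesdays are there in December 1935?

December 1935 has 31 days and begins on Sunday.
The first Tuesday is December 3.
Tuesdays fall on 3, 10, 17, 24, 31 — that's 5.

5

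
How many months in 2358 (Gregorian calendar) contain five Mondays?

4

A month of length L has five Mondays iff its first Monday is on day ≤ L−28 (so day 1–3 in a 31-day month, 1–2 in a 30-day month, day 1 in a leap February).
Checking each month of 2358: Jan starts Wed (31d); Feb starts Sat (28d); Mar starts Sat (31d) ✓; Apr starts Tue (30d); May starts Thu (31d); Jun starts Sun (30d) ✓; Jul starts Tue (31d); Aug starts Fri (31d); Sep starts Mon (30d) ✓; Oct starts Wed (31d); Nov starts Sat (30d); Dec starts Mon (31d) ✓.
Five-Monday months: March, June, September, December → 4.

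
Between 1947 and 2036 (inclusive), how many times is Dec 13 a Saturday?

Track Dec 13's weekday year by year (advancing +1, or +2 across a Feb 29):
  1947: Sat ✓  1948: Mon (+2)  1949: Tue (+1)  1950: Wed (+1)  1951: Thu (+1)
  1952: Sat (+2) ✓  1953: Sun (+1)  1954: Mon (+1)  1955: Tue (+1)  1956: Thu (+2)
  1957: Fri (+1)  1958: Sat (+1) ✓  1959: Sun (+1)  1960: Tue (+2)  … (62 more years) …
  2023: Wed (+1)  2024: Fri (+2)  2025: Sat (+1) ✓  2026: Sun (+1)  2027: Mon (+1)
  2028: Wed (+2)  2029: Thu (+1)  2030: Fri (+1)  2031: Sat (+1) ✓  2032: Mon (+2)
  2033: Tue (+1)  2034: Wed (+1)  2035: Thu (+1)  2036: Sat (+2) ✓
Saturday years: 1947, 1952, 1958, 1969, 1975, 1980, 1986, 1997, 2003, 2008, 2014, 2025, 2031, 2036 — 14 in total.

14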